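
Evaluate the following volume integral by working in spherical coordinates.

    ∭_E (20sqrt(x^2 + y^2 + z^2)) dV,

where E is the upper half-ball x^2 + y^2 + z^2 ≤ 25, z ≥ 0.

In spherical coordinates, x = ρ sin(φ) cos(θ), y = ρ sin(φ) sin(θ), z = ρ cos(φ), and dV = ρ^2 sin(φ) dρ dφ dθ.

The integrand becomes 20ρ, so

    ∭_E (20sqrt(x^2 + y^2 + z^2)) dV = ∫_{0}^{2π} ∫_{0}^{π/2} ∫_{0}^{5} (20ρ) · ρ^2 sin(φ) dρ dφ dθ.

Inner (ρ): 3125sin(φ).
Middle (φ): 3125.
Outer (θ): 6250π.

Therefore the triple integral equals 6250π.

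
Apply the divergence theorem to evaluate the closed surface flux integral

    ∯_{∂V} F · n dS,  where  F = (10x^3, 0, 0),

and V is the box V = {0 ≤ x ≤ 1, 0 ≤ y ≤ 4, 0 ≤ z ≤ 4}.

By the divergence theorem,

    ∯_{∂V} F · n dS = ∭_V (∇ · F) dV.

Compute the divergence:
    ∇ · F = ∂F_x/∂x + ∂F_y/∂y + ∂F_z/∂z = 30x^2 + 0 + 0 = 30x^2.

V is a rectangular box, so dV = dx dy dz with 0 ≤ x ≤ 1, 0 ≤ y ≤ 4, 0 ≤ z ≤ 4.

Integrate (30x^2) over V as an iterated integral:

    ∭_V (∇·F) dV = ∫_0^{1} ∫_0^{4} ∫_0^{4} (30x^2) dz dy dx.

Inner (z from 0 to 4): 120x^2.
Middle (y from 0 to 4): 480x^2.
Outer (x from 0 to 1): 160.

Therefore ∯_{∂V} F · n dS = 160.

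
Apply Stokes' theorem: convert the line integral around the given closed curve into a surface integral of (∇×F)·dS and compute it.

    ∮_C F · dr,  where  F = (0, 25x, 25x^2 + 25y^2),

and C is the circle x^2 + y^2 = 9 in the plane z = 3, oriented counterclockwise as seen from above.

Let S be the flat disk x^2 + y^2 ≤ 9 in the plane z = 3, with upward unit normal n̂ = ẑ. By Stokes' theorem,

    ∮_C F · dr = ∬_S (∇ × F) · n̂ dS = ∬_D (curl F)_z dA,

where D is the disk x^2 + y^2 ≤ 9.

Compute the curl of F = (0, 25x, 25x^2 + 25y^2):
    (∇ × F)_x = ∂F_z/∂y - ∂F_y/∂z = 50y,
    (∇ × F)_y = ∂F_x/∂z - ∂F_z/∂x = -50x,
    (∇ × F)_z = ∂F_y/∂x - ∂F_x/∂y = 25.

On z = 3, (curl F)_z = 25.

Convert to polar (x = r cos θ, y = r sin θ, dA = r dr dθ); the integrand becomes 25, so

    ∬_D (curl F)_z dA = ∫_0^{2π} ∫_0^{3} (25) · r dr dθ.

Inner (r from 0 to 3): 225/2.
Outer (θ from 0 to 2π): 225π.

Therefore ∮_C F · dr = 225π.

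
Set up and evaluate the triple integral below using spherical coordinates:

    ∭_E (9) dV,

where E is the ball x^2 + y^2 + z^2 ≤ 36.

In spherical coordinates, x = ρ sin(φ) cos(θ), y = ρ sin(φ) sin(θ), z = ρ cos(φ), and dV = ρ^2 sin(φ) dρ dφ dθ.

The integrand becomes 9, so

    ∭_E (9) dV = ∫_{0}^{2π} ∫_{0}^{π} ∫_{0}^{6} (9) · ρ^2 sin(φ) dρ dφ dθ.

Inner (ρ): 648sin(φ).
Middle (φ): 1296.
Outer (θ): 2592π.

Therefore the triple integral equals 2592π.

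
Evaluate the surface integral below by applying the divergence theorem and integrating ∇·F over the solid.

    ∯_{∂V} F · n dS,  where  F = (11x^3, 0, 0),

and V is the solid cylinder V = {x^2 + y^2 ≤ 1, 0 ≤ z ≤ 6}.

By the divergence theorem,

    ∯_{∂V} F · n dS = ∭_V (∇ · F) dV.

Compute the divergence:
    ∇ · F = ∂F_x/∂x + ∂F_y/∂y + ∂F_z/∂z = 33x^2 + 0 + 0 = 33x^2.

In cylindrical coordinates, x = r cos(θ), y = r sin(θ), z = z, dV = r dr dθ dz, with 0 ≤ r ≤ 1, 0 ≤ θ ≤ 2π, 0 ≤ z ≤ 6.

The integrand, after substitution and multiplying by the volume element, becomes (33r^2cos(θ)^2) · r, so

    ∭_V (∇·F) dV = ∫_0^{2π} ∫_0^{1} ∫_0^{6} (33r^2cos(θ)^2) · r dz dr dθ.

Inner (z from 0 to 6): 198r^3cos(θ)^2.
Middle (r from 0 to 1): 99cos(θ)^2/2.
Outer (θ from 0 to 2π): 99π/2.

Therefore ∯_{∂V} F · n dS = 99π/2.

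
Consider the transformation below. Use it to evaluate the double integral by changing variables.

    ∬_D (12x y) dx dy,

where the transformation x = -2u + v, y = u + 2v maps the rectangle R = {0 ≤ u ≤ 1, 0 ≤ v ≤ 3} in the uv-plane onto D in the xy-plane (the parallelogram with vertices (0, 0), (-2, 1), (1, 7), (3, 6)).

Compute the Jacobian determinant of (x, y) with respect to (u, v):

    ∂(x,y)/∂(u,v) = | -2  1 | = (-2)(2) - (1)(1) = -5.
                   | 1  2 |

Its absolute value is |J| = 5 (the area scaling factor).

Substituting x = -2u + v, y = u + 2v into the integrand,

    12x y → -24u^2 - 36u v + 24v^2,

so the integral becomes

    ∬_R (-24u^2 - 36u v + 24v^2) · |J| du dv = ∫_0^1 ∫_0^3 (-120u^2 - 180u v + 120v^2) dv du.

Inner (v): -360u^2 - 810u + 1080.
Outer (u): 555.

Therefore ∬_D (12x y) dx dy = 555.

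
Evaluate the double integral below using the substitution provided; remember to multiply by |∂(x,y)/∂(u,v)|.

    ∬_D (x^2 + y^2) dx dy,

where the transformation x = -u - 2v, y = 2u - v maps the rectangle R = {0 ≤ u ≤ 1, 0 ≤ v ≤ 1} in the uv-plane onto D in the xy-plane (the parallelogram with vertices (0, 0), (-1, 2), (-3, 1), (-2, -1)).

Compute the Jacobian determinant of (x, y) with respect to (u, v):

    ∂(x,y)/∂(u,v) = | -1  -2 | = (-1)(-1) - (-2)(2) = 5.
                   | 2  -1 |

Its absolute value is |J| = 5 (the area scaling factor).

Substituting x = -u - 2v, y = 2u - v into the integrand,

    x^2 + y^2 → 5u^2 + 5v^2,

so the integral becomes

    ∬_R (5u^2 + 5v^2) · |J| du dv = ∫_0^1 ∫_0^1 (25u^2 + 25v^2) dv du.

Inner (v): 25u^2 + 25/3.
Outer (u): 50/3.

Therefore ∬_D (x^2 + y^2) dx dy = 50/3.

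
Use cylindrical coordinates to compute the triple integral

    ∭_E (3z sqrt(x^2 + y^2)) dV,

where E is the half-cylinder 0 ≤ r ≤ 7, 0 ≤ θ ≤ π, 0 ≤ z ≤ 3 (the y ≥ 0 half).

In cylindrical coordinates, x = r cos(θ), y = r sin(θ), z = z, and dV = r dr dθ dz.

The integrand becomes 3r z, so

    ∭_E (3z sqrt(x^2 + y^2)) dV = ∫_{0}^{π} ∫_{0}^{7} ∫_{0}^{3} (3r z) · r dz dr dθ.

Inner (z): 27r^2/2.
Middle (r from 0 to 7): 3087/2.
Outer (θ): 3087π/2.

Therefore the triple integral equals 3087π/2.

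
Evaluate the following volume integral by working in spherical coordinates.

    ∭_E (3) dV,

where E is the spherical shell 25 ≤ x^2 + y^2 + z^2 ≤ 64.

In spherical coordinates, x = ρ sin(φ) cos(θ), y = ρ sin(φ) sin(θ), z = ρ cos(φ), and dV = ρ^2 sin(φ) dρ dφ dθ.

The integrand becomes 3, so

    ∭_E (3) dV = ∫_{0}^{2π} ∫_{0}^{π} ∫_{5}^{8} (3) · ρ^2 sin(φ) dρ dφ dθ.

Inner (ρ): 387sin(φ).
Middle (φ): 774.
Outer (θ): 1548π.

Therefore the triple integral equals 1548π.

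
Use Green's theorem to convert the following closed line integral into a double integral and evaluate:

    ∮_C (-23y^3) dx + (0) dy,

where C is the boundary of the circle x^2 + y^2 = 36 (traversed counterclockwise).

Green's theorem converts the closed line integral into a double integral over the enclosed region D:

    ∮_C P dx + Q dy = ∬_D (∂Q/∂x - ∂P/∂y) dA.

Here P = -23y^3, Q = 0, so

    ∂Q/∂x = 0,    ∂P/∂y = -69y^2,
    ∂Q/∂x - ∂P/∂y = 69y^2.

D is the region x^2 + y^2 ≤ 36. Evaluating the double integral:

In polar coordinates (x = r cos θ, y = r sin θ, dA = r dr dθ) the integrand becomes 69r^2sin(θ)^2, so

    ∬_D (69y^2) dA = ∫_0^{2π} ∫_0^{6} (69r^2sin(θ)^2) · r dr dθ.

Inner (r from 0 to 6): 22356sin(θ)^2.
Outer (θ from 0 to 2π): 22356π.

Therefore ∮_C P dx + Q dy = 22356π.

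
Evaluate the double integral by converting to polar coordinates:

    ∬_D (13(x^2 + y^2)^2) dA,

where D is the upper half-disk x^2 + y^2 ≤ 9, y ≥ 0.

The region D is 0 ≤ r ≤ 3, 0 ≤ θ ≤ π in polar coordinates, where x = r cos(θ), y = r sin(θ), and dA = r dr dθ.

Under the substitution, the integrand becomes 13r^4, so

    ∬_D (13(x^2 + y^2)^2) dA = ∫_{0}^{π} ∫_{0}^{3} (13r^4) · r dr dθ.

Inner integral (in r): ∫_{0}^{3} (13r^4) · r dr = 3159/2.

Outer integral (in θ): ∫_{0}^{π} (3159/2) dθ = 3159π/2.

Therefore ∬_D (13(x^2 + y^2)^2) dA = 3159π/2.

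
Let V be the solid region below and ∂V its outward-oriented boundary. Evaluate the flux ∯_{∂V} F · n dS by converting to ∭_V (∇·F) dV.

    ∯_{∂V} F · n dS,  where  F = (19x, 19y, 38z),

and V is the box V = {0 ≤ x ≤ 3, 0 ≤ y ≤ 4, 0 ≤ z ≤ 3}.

By the divergence theorem,

    ∯_{∂V} F · n dS = ∭_V (∇ · F) dV.

Compute the divergence:
    ∇ · F = ∂F_x/∂x + ∂F_y/∂y + ∂F_z/∂z = 19 + 19 + 38 = 76.

V is a rectangular box, so dV = dx dy dz with 0 ≤ x ≤ 3, 0 ≤ y ≤ 4, 0 ≤ z ≤ 3.

Integrate (76) over V as an iterated integral:

    ∭_V (∇·F) dV = ∫_0^{3} ∫_0^{4} ∫_0^{3} (76) dz dy dx.

Inner (z from 0 to 3): 228.
Middle (y from 0 to 4): 912.
Outer (x from 0 to 3): 2736.

Therefore ∯_{∂V} F · n dS = 2736.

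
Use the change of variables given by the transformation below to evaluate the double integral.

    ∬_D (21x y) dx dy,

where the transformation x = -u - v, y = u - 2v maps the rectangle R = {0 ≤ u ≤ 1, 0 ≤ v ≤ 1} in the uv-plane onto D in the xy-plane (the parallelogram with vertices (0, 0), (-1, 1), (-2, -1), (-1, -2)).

Compute the Jacobian determinant of (x, y) with respect to (u, v):

    ∂(x,y)/∂(u,v) = | -1  -1 | = (-1)(-2) - (-1)(1) = 3.
                   | 1  -2 |

Its absolute value is |J| = 3 (the area scaling factor).

Substituting x = -u - v, y = u - 2v into the integrand,

    21x y → -21u^2 + 21u v + 42v^2,

so the integral becomes

    ∬_R (-21u^2 + 21u v + 42v^2) · |J| du dv = ∫_0^1 ∫_0^1 (-63u^2 + 63u v + 126v^2) dv du.

Inner (v): -63u^2 + 63u/2 + 42.
Outer (u): 147/4.

Therefore ∬_D (21x y) dx dy = 147/4.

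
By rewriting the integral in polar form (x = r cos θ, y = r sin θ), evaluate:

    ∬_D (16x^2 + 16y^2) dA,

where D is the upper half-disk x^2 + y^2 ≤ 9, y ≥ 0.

The region D is 0 ≤ r ≤ 3, 0 ≤ θ ≤ π in polar coordinates, where x = r cos(θ), y = r sin(θ), and dA = r dr dθ.

Under the substitution, the integrand becomes 16r^2, so

    ∬_D (16x^2 + 16y^2) dA = ∫_{0}^{π} ∫_{0}^{3} (16r^2) · r dr dθ.

Inner integral (in r): ∫_{0}^{3} (16r^2) · r dr = 324.

Outer integral (in θ): ∫_{0}^{π} (324) dθ = 324π.

Therefore ∬_D (16x^2 + 16y^2) dA = 324π.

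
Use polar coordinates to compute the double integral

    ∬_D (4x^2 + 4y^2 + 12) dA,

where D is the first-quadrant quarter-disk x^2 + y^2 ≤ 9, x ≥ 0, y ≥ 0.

The region D is 0 ≤ r ≤ 3, 0 ≤ θ ≤ π/2 in polar coordinates, where x = r cos(θ), y = r sin(θ), and dA = r dr dθ.

Under the substitution, the integrand becomes 4r^2 + 12, so

    ∬_D (4x^2 + 4y^2 + 12) dA = ∫_{0}^{π/2} ∫_{0}^{3} (4r^2 + 12) · r dr dθ.

Inner integral (in r): ∫_{0}^{3} (4r^2 + 12) · r dr = 135.

Outer integral (in θ): ∫_{0}^{π/2} (135) dθ = 135π/2.

Therefore ∬_D (4x^2 + 4y^2 + 12) dA = 135π/2.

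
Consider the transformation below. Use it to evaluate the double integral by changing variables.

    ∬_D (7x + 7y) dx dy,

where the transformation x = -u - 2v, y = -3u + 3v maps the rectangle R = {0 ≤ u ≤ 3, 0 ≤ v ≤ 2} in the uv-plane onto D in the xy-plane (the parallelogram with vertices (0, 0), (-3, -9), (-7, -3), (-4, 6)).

Compute the Jacobian determinant of (x, y) with respect to (u, v):

    ∂(x,y)/∂(u,v) = | -1  -2 | = (-1)(3) - (-2)(-3) = -9.
                   | -3  3 |

Its absolute value is |J| = 9 (the area scaling factor).

Substituting x = -u - 2v, y = -3u + 3v into the integrand,

    7x + 7y → -28u + 7v,

so the integral becomes

    ∬_R (-28u + 7v) · |J| du dv = ∫_0^3 ∫_0^2 (-252u + 63v) dv du.

Inner (v): 126 - 504u.
Outer (u): -1890.

Therefore ∬_D (7x + 7y) dx dy = -1890.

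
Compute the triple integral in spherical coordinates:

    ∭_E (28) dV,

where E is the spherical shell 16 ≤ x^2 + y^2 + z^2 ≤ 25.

In spherical coordinates, x = ρ sin(φ) cos(θ), y = ρ sin(φ) sin(θ), z = ρ cos(φ), and dV = ρ^2 sin(φ) dρ dφ dθ.

The integrand becomes 28, so

    ∭_E (28) dV = ∫_{0}^{2π} ∫_{0}^{π} ∫_{4}^{5} (28) · ρ^2 sin(φ) dρ dφ dθ.

Inner (ρ): 1708sin(φ)/3.
Middle (φ): 3416/3.
Outer (θ): 6832π/3.

Therefore the triple integral equals 6832π/3.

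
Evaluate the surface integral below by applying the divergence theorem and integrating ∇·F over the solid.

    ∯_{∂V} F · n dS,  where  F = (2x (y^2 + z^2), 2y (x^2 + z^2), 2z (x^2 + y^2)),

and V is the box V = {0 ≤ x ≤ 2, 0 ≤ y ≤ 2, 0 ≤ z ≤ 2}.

By the divergence theorem,

    ∯_{∂V} F · n dS = ∭_V (∇ · F) dV.

Compute the divergence:
    ∇ · F = ∂F_x/∂x + ∂F_y/∂y + ∂F_z/∂z = 2y^2 + 2z^2 + 2x^2 + 2z^2 + 2x^2 + 2y^2 = 4x^2 + 4y^2 + 4z^2.

V is a rectangular box, so dV = dx dy dz with 0 ≤ x ≤ 2, 0 ≤ y ≤ 2, 0 ≤ z ≤ 2.

Integrate (4x^2 + 4y^2 + 4z^2) over V as an iterated integral:

    ∭_V (∇·F) dV = ∫_0^{2} ∫_0^{2} ∫_0^{2} (4x^2 + 4y^2 + 4z^2) dz dy dx.

Inner (z from 0 to 2): 8x^2 + 8y^2 + 32/3.
Middle (y from 0 to 2): 16x^2 + 128/3.
Outer (x from 0 to 2): 128.

Therefore ∯_{∂V} F · n dS = 128.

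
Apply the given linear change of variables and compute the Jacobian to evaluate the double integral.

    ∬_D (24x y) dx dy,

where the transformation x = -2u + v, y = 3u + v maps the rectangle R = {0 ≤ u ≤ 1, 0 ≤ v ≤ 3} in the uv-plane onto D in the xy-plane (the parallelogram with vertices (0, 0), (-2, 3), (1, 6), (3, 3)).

Compute the Jacobian determinant of (x, y) with respect to (u, v):

    ∂(x,y)/∂(u,v) = | -2  1 | = (-2)(1) - (1)(3) = -5.
                   | 3  1 |

Its absolute value is |J| = 5 (the area scaling factor).

Substituting x = -2u + v, y = 3u + v into the integrand,

    24x y → -144u^2 + 24u v + 24v^2,

so the integral becomes

    ∬_R (-144u^2 + 24u v + 24v^2) · |J| du dv = ∫_0^1 ∫_0^3 (-720u^2 + 120u v + 120v^2) dv du.

Inner (v): -2160u^2 + 540u + 1080.
Outer (u): 630.

Therefore ∬_D (24x y) dx dy = 630.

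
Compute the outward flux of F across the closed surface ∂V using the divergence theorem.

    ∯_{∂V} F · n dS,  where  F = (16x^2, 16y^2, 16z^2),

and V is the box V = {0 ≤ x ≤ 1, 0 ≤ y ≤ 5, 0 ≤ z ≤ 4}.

By the divergence theorem,

    ∯_{∂V} F · n dS = ∭_V (∇ · F) dV.

Compute the divergence:
    ∇ · F = ∂F_x/∂x + ∂F_y/∂y + ∂F_z/∂z = 32x + 32y + 32z.

V is a rectangular box, so dV = dx dy dz with 0 ≤ x ≤ 1, 0 ≤ y ≤ 5, 0 ≤ z ≤ 4.

Integrate (32x + 32y + 32z) over V as an iterated integral:

    ∭_V (∇·F) dV = ∫_0^{1} ∫_0^{5} ∫_0^{4} (32x + 32y + 32z) dz dy dx.

Inner (z from 0 to 4): 128x + 128y + 256.
Middle (y from 0 to 5): 640x + 2880.
Outer (x from 0 to 1): 3200.

Therefore ∯_{∂V} F · n dS = 3200.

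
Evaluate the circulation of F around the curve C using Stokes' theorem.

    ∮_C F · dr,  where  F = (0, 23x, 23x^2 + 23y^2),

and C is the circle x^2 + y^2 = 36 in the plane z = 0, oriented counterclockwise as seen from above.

Let S be the flat disk x^2 + y^2 ≤ 36 in the plane z = 0, with upward unit normal n̂ = ẑ. By Stokes' theorem,

    ∮_C F · dr = ∬_S (∇ × F) · n̂ dS = ∬_D (curl F)_z dA,

where D is the disk x^2 + y^2 ≤ 36.

Compute the curl of F = (0, 23x, 23x^2 + 23y^2):
    (∇ × F)_x = ∂F_z/∂y - ∂F_y/∂z = 46y,
    (∇ × F)_y = ∂F_x/∂z - ∂F_z/∂x = -46x,
    (∇ × F)_z = ∂F_y/∂x - ∂F_x/∂y = 23.

On z = 0, (curl F)_z = 23.

Convert to polar (x = r cos θ, y = r sin θ, dA = r dr dθ); the integrand becomes 23, so

    ∬_D (curl F)_z dA = ∫_0^{2π} ∫_0^{6} (23) · r dr dθ.

Inner (r from 0 to 6): 414.
Outer (θ from 0 to 2π): 828π.

Therefore ∮_C F · dr = 828π.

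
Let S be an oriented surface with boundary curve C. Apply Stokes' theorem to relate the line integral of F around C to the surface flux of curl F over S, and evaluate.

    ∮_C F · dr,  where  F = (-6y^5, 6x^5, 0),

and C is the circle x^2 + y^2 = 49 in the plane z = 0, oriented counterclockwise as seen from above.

Let S be the flat disk x^2 + y^2 ≤ 49 in the plane z = 0, with upward unit normal n̂ = ẑ. By Stokes' theorem,

    ∮_C F · dr = ∬_S (∇ × F) · n̂ dS = ∬_D (curl F)_z dA,

where D is the disk x^2 + y^2 ≤ 49.

Compute the curl of F = (-6y^5, 6x^5, 0):
    (∇ × F)_x = ∂F_z/∂y - ∂F_y/∂z = 0,
    (∇ × F)_y = ∂F_x/∂z - ∂F_z/∂x = 0,
    (∇ × F)_z = ∂F_y/∂x - ∂F_x/∂y = 30x^4 + 30y^4.

On z = 0, (curl F)_z = 30x^4 + 30y^4.

Convert to polar (x = r cos θ, y = r sin θ, dA = r dr dθ); the integrand becomes 30r^4(sin(θ)^4 + cos(θ)^4), so

    ∬_D (curl F)_z dA = ∫_0^{2π} ∫_0^{7} (30r^4(sin(θ)^4 + cos(θ)^4)) · r dr dθ.

Inner (r from 0 to 7): 588245sin(θ)^4 + 588245cos(θ)^4.
Outer (θ from 0 to 2π): 1764735π/2.

Therefore ∮_C F · dr = 1764735π/2.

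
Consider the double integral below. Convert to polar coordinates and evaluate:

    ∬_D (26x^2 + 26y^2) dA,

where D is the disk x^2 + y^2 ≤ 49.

The region D is 0 ≤ r ≤ 7, 0 ≤ θ ≤ 2π in polar coordinates, where x = r cos(θ), y = r sin(θ), and dA = r dr dθ.

Under the substitution, the integrand becomes 26r^2, so

    ∬_D (26x^2 + 26y^2) dA = ∫_{0}^{2π} ∫_{0}^{7} (26r^2) · r dr dθ.

Inner integral (in r): ∫_{0}^{7} (26r^2) · r dr = 31213/2.

Outer integral (in θ): ∫_{0}^{2π} (31213/2) dθ = 31213π.

Therefore ∬_D (26x^2 + 26y^2) dA = 31213π.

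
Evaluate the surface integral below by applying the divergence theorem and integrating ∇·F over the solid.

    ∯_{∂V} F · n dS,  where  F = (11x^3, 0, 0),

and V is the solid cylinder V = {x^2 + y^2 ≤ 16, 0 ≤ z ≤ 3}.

By the divergence theorem,

    ∯_{∂V} F · n dS = ∭_V (∇ · F) dV.

Compute the divergence:
    ∇ · F = ∂F_x/∂x + ∂F_y/∂y + ∂F_z/∂z = 33x^2 + 0 + 0 = 33x^2.

In cylindrical coordinates, x = r cos(θ), y = r sin(θ), z = z, dV = r dr dθ dz, with 0 ≤ r ≤ 4, 0 ≤ θ ≤ 2π, 0 ≤ z ≤ 3.

The integrand, after substitution and multiplying by the volume element, becomes (33r^2cos(θ)^2) · r, so

    ∭_V (∇·F) dV = ∫_0^{2π} ∫_0^{4} ∫_0^{3} (33r^2cos(θ)^2) · r dz dr dθ.

Inner (z from 0 to 3): 99r^3cos(θ)^2.
Middle (r from 0 to 4): 6336cos(θ)^2.
Outer (θ from 0 to 2π): 6336π.

Therefore ∯_{∂V} F · n dS = 6336π.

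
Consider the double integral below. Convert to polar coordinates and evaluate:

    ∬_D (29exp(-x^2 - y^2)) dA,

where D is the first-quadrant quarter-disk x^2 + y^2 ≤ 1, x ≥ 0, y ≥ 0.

The region D is 0 ≤ r ≤ 1, 0 ≤ θ ≤ π/2 in polar coordinates, where x = r cos(θ), y = r sin(θ), and dA = r dr dθ.

Under the substitution, the integrand becomes 29exp(-r^2), so

    ∬_D (29exp(-x^2 - y^2)) dA = ∫_{0}^{π/2} ∫_{0}^{1} (29exp(-r^2)) · r dr dθ.

Inner integral (in r): ∫_{0}^{1} (29exp(-r^2)) · r dr = 29/2 - 29exp(-1)/2.

Outer integral (in θ): ∫_{0}^{π/2} (29/2 - 29exp(-1)/2) dθ = -29π (1 - e)exp(-1)/4.

Therefore ∬_D (29exp(-x^2 - y^2)) dA = -29π (1 - e)exp(-1)/4.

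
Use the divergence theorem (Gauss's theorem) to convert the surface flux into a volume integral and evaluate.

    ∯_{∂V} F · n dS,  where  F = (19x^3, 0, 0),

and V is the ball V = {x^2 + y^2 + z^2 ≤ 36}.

By the divergence theorem,

    ∯_{∂V} F · n dS = ∭_V (∇ · F) dV.

Compute the divergence:
    ∇ · F = ∂F_x/∂x + ∂F_y/∂y + ∂F_z/∂z = 57x^2 + 0 + 0 = 57x^2.

In spherical coordinates, x = ρ sin(φ) cos(θ), y = ρ sin(φ) sin(θ), z = ρ cos(φ), dV = ρ^2 sin(φ) dρ dφ dθ, with 0 ≤ ρ ≤ 6, 0 ≤ φ ≤ π, 0 ≤ θ ≤ 2π.

The integrand, after substitution and multiplying by the volume element, becomes (57ρ^2sin(φ)^2cos(θ)^2) · ρ^2 sin(φ), so

    ∭_V (∇·F) dV = ∫_0^{2π} ∫_0^{π} ∫_0^{6} (57ρ^2sin(φ)^2cos(θ)^2) · ρ^2 sin(φ) dρ dφ dθ.

Inner (ρ from 0 to 6): 443232sin(φ)^3cos(θ)^2/5.
Middle (φ from 0 to π): 590976cos(θ)^2/5.
Outer (θ from 0 to 2π): 590976π/5.

Therefore ∯_{∂V} F · n dS = 590976π/5.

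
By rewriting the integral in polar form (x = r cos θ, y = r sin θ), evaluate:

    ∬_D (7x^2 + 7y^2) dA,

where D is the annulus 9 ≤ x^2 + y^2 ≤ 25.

The region D is 3 ≤ r ≤ 5, 0 ≤ θ ≤ 2π in polar coordinates, where x = r cos(θ), y = r sin(θ), and dA = r dr dθ.

Under the substitution, the integrand becomes 7r^2, so

    ∬_D (7x^2 + 7y^2) dA = ∫_{0}^{2π} ∫_{3}^{5} (7r^2) · r dr dθ.

Inner integral (in r): ∫_{3}^{5} (7r^2) · r dr = 952.

Outer integral (in θ): ∫_{0}^{2π} (952) dθ = 1904π.

Therefore ∬_D (7x^2 + 7y^2) dA = 1904π.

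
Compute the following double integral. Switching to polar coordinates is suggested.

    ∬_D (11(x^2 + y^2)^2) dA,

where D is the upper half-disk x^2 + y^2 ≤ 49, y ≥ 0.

The region D is 0 ≤ r ≤ 7, 0 ≤ θ ≤ π in polar coordinates, where x = r cos(θ), y = r sin(θ), and dA = r dr dθ.

Under the substitution, the integrand becomes 11r^4, so

    ∬_D (11(x^2 + y^2)^2) dA = ∫_{0}^{π} ∫_{0}^{7} (11r^4) · r dr dθ.

Inner integral (in r): ∫_{0}^{7} (11r^4) · r dr = 1294139/6.

Outer integral (in θ): ∫_{0}^{π} (1294139/6) dθ = 1294139π/6.

Therefore ∬_D (11(x^2 + y^2)^2) dA = 1294139π/6.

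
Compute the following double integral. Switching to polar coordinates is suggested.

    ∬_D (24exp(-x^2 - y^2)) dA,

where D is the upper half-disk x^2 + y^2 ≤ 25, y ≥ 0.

The region D is 0 ≤ r ≤ 5, 0 ≤ θ ≤ π in polar coordinates, where x = r cos(θ), y = r sin(θ), and dA = r dr dθ.

Under the substitution, the integrand becomes 24exp(-r^2), so

    ∬_D (24exp(-x^2 - y^2)) dA = ∫_{0}^{π} ∫_{0}^{5} (24exp(-r^2)) · r dr dθ.

Inner integral (in r): ∫_{0}^{5} (24exp(-r^2)) · r dr = 12 - 12exp(-25).

Outer integral (in θ): ∫_{0}^{π} (12 - 12exp(-25)) dθ = -12π exp(-25) + 12π.

Therefore ∬_D (24exp(-x^2 - y^2)) dA = -12π exp(-25) + 12π.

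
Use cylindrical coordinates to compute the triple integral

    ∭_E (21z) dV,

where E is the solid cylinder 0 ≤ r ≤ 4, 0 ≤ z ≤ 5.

In cylindrical coordinates, x = r cos(θ), y = r sin(θ), z = z, and dV = r dr dθ dz.

The integrand becomes 21z, so

    ∭_E (21z) dV = ∫_{0}^{2π} ∫_{0}^{4} ∫_{0}^{5} (21z) · r dz dr dθ.

Inner (z): 525r/2.
Middle (r from 0 to 4): 2100.
Outer (θ): 4200π.

Therefore the triple integral equals 4200π.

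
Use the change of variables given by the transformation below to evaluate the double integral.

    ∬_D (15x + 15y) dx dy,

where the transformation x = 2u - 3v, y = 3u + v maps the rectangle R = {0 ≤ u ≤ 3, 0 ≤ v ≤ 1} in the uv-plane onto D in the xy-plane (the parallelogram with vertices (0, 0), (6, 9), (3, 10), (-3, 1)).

Compute the Jacobian determinant of (x, y) with respect to (u, v):

    ∂(x,y)/∂(u,v) = | 2  -3 | = (2)(1) - (-3)(3) = 11.
                   | 3  1 |

Its absolute value is |J| = 11 (the area scaling factor).

Substituting x = 2u - 3v, y = 3u + v into the integrand,

    15x + 15y → 75u - 30v,

so the integral becomes

    ∬_R (75u - 30v) · |J| du dv = ∫_0^3 ∫_0^1 (825u - 330v) dv du.

Inner (v): 825u - 165.
Outer (u): 6435/2.

Therefore ∬_D (15x + 15y) dx dy = 6435/2.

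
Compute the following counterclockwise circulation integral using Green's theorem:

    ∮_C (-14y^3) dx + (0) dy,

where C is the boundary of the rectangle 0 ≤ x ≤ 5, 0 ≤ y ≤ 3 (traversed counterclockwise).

Green's theorem converts the closed line integral into a double integral over the enclosed region D:

    ∮_C P dx + Q dy = ∬_D (∂Q/∂x - ∂P/∂y) dA.

Here P = -14y^3, Q = 0, so

    ∂Q/∂x = 0,    ∂P/∂y = -42y^2,
    ∂Q/∂x - ∂P/∂y = 42y^2.

D is the region 0 ≤ x ≤ 5, 0 ≤ y ≤ 3. Evaluating the double integral:

    ∬_D (42y^2) dA = ∫_0^{5} ∫_0^{3} (42y^2) dy dx.

Inner (y from 0 to 3): 378.
Outer (x from 0 to 5): 1890.

Therefore ∮_C P dx + Q dy = 1890.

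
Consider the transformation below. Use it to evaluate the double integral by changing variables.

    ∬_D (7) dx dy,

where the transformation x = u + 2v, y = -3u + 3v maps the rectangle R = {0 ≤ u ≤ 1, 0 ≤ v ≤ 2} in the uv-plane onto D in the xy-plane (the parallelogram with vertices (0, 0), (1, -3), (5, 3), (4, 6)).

Compute the Jacobian determinant of (x, y) with respect to (u, v):

    ∂(x,y)/∂(u,v) = | 1  2 | = (1)(3) - (2)(-3) = 9.
                   | -3  3 |

Its absolute value is |J| = 9 (the area scaling factor).

Substituting x = u + 2v, y = -3u + 3v into the integrand,

    7 → 7,

so the integral becomes

    ∬_R (7) · |J| du dv = ∫_0^1 ∫_0^2 (63) dv du.

Inner (v): 126.
Outer (u): 126.

Therefore ∬_D (7) dx dy = 126.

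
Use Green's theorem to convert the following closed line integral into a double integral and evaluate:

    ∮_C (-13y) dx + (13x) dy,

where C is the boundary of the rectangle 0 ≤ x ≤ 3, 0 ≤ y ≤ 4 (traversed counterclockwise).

Green's theorem converts the closed line integral into a double integral over the enclosed region D:

    ∮_C P dx + Q dy = ∬_D (∂Q/∂x - ∂P/∂y) dA.

Here P = -13y, Q = 13x, so

    ∂Q/∂x = 13,    ∂P/∂y = -13,
    ∂Q/∂x - ∂P/∂y = 26.

D is the region 0 ≤ x ≤ 3, 0 ≤ y ≤ 4. Evaluating the double integral:

    ∬_D (26) dA = ∫_0^{3} ∫_0^{4} (26) dy dx.

Inner (y from 0 to 4): 104.
Outer (x from 0 to 3): 312.

Therefore ∮_C P dx + Q dy = 312.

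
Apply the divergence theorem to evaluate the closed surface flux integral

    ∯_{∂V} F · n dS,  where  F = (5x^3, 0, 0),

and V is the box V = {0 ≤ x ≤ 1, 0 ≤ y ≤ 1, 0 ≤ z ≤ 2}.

By the divergence theorem,

    ∯_{∂V} F · n dS = ∭_V (∇ · F) dV.

Compute the divergence:
    ∇ · F = ∂F_x/∂x + ∂F_y/∂y + ∂F_z/∂z = 15x^2 + 0 + 0 = 15x^2.

V is a rectangular box, so dV = dx dy dz with 0 ≤ x ≤ 1, 0 ≤ y ≤ 1, 0 ≤ z ≤ 2.

Integrate (15x^2) over V as an iterated integral:

    ∭_V (∇·F) dV = ∫_0^{1} ∫_0^{1} ∫_0^{2} (15x^2) dz dy dx.

Inner (z from 0 to 2): 30x^2.
Middle (y from 0 to 1): 30x^2.
Outer (x from 0 to 1): 10.

Therefore ∯_{∂V} F · n dS = 10.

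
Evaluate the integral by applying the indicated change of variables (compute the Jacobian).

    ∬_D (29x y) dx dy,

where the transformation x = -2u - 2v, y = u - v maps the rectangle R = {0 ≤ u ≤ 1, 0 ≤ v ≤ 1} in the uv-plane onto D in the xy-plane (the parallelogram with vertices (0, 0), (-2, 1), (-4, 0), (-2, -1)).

Compute the Jacobian determinant of (x, y) with respect to (u, v):

    ∂(x,y)/∂(u,v) = | -2  -2 | = (-2)(-1) - (-2)(1) = 4.
                   | 1  -1 |

Its absolute value is |J| = 4 (the area scaling factor).

Substituting x = -2u - 2v, y = u - v into the integrand,

    29x y → -58u^2 + 58v^2,

so the integral becomes

    ∬_R (-58u^2 + 58v^2) · |J| du dv = ∫_0^1 ∫_0^1 (-232u^2 + 232v^2) dv du.

Inner (v): 232/3 - 232u^2.
Outer (u): 0.

Therefore ∬_D (29x y) dx dy = 0.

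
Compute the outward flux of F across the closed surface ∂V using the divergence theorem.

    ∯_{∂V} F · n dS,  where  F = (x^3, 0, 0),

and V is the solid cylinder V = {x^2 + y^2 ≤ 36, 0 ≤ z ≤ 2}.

By the divergence theorem,

    ∯_{∂V} F · n dS = ∭_V (∇ · F) dV.

Compute the divergence:
    ∇ · F = ∂F_x/∂x + ∂F_y/∂y + ∂F_z/∂z = 3x^2 + 0 + 0 = 3x^2.

In cylindrical coordinates, x = r cos(θ), y = r sin(θ), z = z, dV = r dr dθ dz, with 0 ≤ r ≤ 6, 0 ≤ θ ≤ 2π, 0 ≤ z ≤ 2.

The integrand, after substitution and multiplying by the volume element, becomes (3r^2cos(θ)^2) · r, so

    ∭_V (∇·F) dV = ∫_0^{2π} ∫_0^{6} ∫_0^{2} (3r^2cos(θ)^2) · r dz dr dθ.

Inner (z from 0 to 2): 6r^3cos(θ)^2.
Middle (r from 0 to 6): 1944cos(θ)^2.
Outer (θ from 0 to 2π): 1944π.

Therefore ∯_{∂V} F · n dS = 1944π.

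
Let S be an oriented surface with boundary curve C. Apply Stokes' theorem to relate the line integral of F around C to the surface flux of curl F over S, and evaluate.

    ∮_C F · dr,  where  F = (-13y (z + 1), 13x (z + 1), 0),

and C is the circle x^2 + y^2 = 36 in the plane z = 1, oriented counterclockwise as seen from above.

Let S be the flat disk x^2 + y^2 ≤ 36 in the plane z = 1, with upward unit normal n̂ = ẑ. By Stokes' theorem,

    ∮_C F · dr = ∬_S (∇ × F) · n̂ dS = ∬_D (curl F)_z dA,

where D is the disk x^2 + y^2 ≤ 36.

Compute the curl of F = (-13y (z + 1), 13x (z + 1), 0):
    (∇ × F)_x = ∂F_z/∂y - ∂F_y/∂z = -13x,
    (∇ × F)_y = ∂F_x/∂z - ∂F_z/∂x = -13y,
    (∇ × F)_z = ∂F_y/∂x - ∂F_x/∂y = 26z + 26.

On z = 1, (curl F)_z = 52.

Convert to polar (x = r cos θ, y = r sin θ, dA = r dr dθ); the integrand becomes 52, so

    ∬_D (curl F)_z dA = ∫_0^{2π} ∫_0^{6} (52) · r dr dθ.

Inner (r from 0 to 6): 936.
Outer (θ from 0 to 2π): 1872π.

Therefore ∮_C F · dr = 1872π.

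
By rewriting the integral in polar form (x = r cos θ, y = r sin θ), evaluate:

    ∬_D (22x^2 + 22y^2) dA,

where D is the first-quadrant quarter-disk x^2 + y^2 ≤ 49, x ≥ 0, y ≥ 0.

The region D is 0 ≤ r ≤ 7, 0 ≤ θ ≤ π/2 in polar coordinates, where x = r cos(θ), y = r sin(θ), and dA = r dr dθ.

Under the substitution, the integrand becomes 22r^2, so

    ∬_D (22x^2 + 22y^2) dA = ∫_{0}^{π/2} ∫_{0}^{7} (22r^2) · r dr dθ.

Inner integral (in r): ∫_{0}^{7} (22r^2) · r dr = 26411/2.

Outer integral (in θ): ∫_{0}^{π/2} (26411/2) dθ = 26411π/4.

Therefore ∬_D (22x^2 + 22y^2) dA = 26411π/4.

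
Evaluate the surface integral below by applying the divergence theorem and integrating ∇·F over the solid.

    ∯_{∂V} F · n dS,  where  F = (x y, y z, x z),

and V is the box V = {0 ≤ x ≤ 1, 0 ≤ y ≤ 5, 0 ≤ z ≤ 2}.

By the divergence theorem,

    ∯_{∂V} F · n dS = ∭_V (∇ · F) dV.

Compute the divergence:
    ∇ · F = ∂F_x/∂x + ∂F_y/∂y + ∂F_z/∂z = y + z + x = x + y + z.

V is a rectangular box, so dV = dx dy dz with 0 ≤ x ≤ 1, 0 ≤ y ≤ 5, 0 ≤ z ≤ 2.

Integrate (x + y + z) over V as an iterated integral:

    ∭_V (∇·F) dV = ∫_0^{1} ∫_0^{5} ∫_0^{2} (x + y + z) dz dy dx.

Inner (z from 0 to 2): 2x + 2y + 2.
Middle (y from 0 to 5): 10x + 35.
Outer (x from 0 to 1): 40.

Therefore ∯_{∂V} F · n dS = 40.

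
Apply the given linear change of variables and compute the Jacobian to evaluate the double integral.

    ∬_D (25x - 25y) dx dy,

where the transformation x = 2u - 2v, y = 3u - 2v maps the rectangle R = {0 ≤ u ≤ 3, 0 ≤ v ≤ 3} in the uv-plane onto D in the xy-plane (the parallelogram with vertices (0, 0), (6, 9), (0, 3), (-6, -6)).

Compute the Jacobian determinant of (x, y) with respect to (u, v):

    ∂(x,y)/∂(u,v) = | 2  -2 | = (2)(-2) - (-2)(3) = 2.
                   | 3  -2 |

Its absolute value is |J| = 2 (the area scaling factor).

Substituting x = 2u - 2v, y = 3u - 2v into the integrand,

    25x - 25y → -25u,

so the integral becomes

    ∬_R (-25u) · |J| du dv = ∫_0^3 ∫_0^3 (-50u) dv du.

Inner (v): -150u.
Outer (u): -675.

Therefore ∬_D (25x - 25y) dx dy = -675.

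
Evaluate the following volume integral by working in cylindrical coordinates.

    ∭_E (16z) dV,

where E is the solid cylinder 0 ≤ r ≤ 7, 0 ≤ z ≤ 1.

In cylindrical coordinates, x = r cos(θ), y = r sin(θ), z = z, and dV = r dr dθ dz.

The integrand becomes 16z, so

    ∭_E (16z) dV = ∫_{0}^{2π} ∫_{0}^{7} ∫_{0}^{1} (16z) · r dz dr dθ.

Inner (z): 8r.
Middle (r from 0 to 7): 196.
Outer (θ): 392π.

Therefore the triple integral equals 392π.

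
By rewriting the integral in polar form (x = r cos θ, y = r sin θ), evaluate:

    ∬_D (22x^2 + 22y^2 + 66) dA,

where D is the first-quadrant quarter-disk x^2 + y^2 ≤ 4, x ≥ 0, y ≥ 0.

The region D is 0 ≤ r ≤ 2, 0 ≤ θ ≤ π/2 in polar coordinates, where x = r cos(θ), y = r sin(θ), and dA = r dr dθ.

Under the substitution, the integrand becomes 22r^2 + 66, so

    ∬_D (22x^2 + 22y^2 + 66) dA = ∫_{0}^{π/2} ∫_{0}^{2} (22r^2 + 66) · r dr dθ.

Inner integral (in r): ∫_{0}^{2} (22r^2 + 66) · r dr = 220.

Outer integral (in θ): ∫_{0}^{π/2} (220) dθ = 110π.

Therefore ∬_D (22x^2 + 22y^2 + 66) dA = 110π.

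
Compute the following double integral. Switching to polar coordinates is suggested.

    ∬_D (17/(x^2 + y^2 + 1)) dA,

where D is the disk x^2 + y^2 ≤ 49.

The region D is 0 ≤ r ≤ 7, 0 ≤ θ ≤ 2π in polar coordinates, where x = r cos(θ), y = r sin(θ), and dA = r dr dθ.

Under the substitution, the integrand becomes 17/(r^2 + 1), so

    ∬_D (17/(x^2 + y^2 + 1)) dA = ∫_{0}^{2π} ∫_{0}^{7} (17/(r^2 + 1)) · r dr dθ.

Inner integral (in r): ∫_{0}^{7} (17/(r^2 + 1)) · r dr = 17log(50)/2.

Outer integral (in θ): ∫_{0}^{2π} (17log(50)/2) dθ = 17π log(50).

Therefore ∬_D (17/(x^2 + y^2 + 1)) dA = 17π log(50).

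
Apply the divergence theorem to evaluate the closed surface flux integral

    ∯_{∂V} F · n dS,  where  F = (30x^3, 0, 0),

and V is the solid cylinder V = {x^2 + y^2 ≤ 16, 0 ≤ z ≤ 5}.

By the divergence theorem,

    ∯_{∂V} F · n dS = ∭_V (∇ · F) dV.

Compute the divergence:
    ∇ · F = ∂F_x/∂x + ∂F_y/∂y + ∂F_z/∂z = 90x^2 + 0 + 0 = 90x^2.

In cylindrical coordinates, x = r cos(θ), y = r sin(θ), z = z, dV = r dr dθ dz, with 0 ≤ r ≤ 4, 0 ≤ θ ≤ 2π, 0 ≤ z ≤ 5.

The integrand, after substitution and multiplying by the volume element, becomes (90r^2cos(θ)^2) · r, so

    ∭_V (∇·F) dV = ∫_0^{2π} ∫_0^{4} ∫_0^{5} (90r^2cos(θ)^2) · r dz dr dθ.

Inner (z from 0 to 5): 450r^3cos(θ)^2.
Middle (r from 0 to 4): 28800cos(θ)^2.
Outer (θ from 0 to 2π): 28800π.

Therefore ∯_{∂V} F · n dS = 28800π.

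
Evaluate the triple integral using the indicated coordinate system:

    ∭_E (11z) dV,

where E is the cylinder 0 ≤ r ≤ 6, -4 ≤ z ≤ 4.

In cylindrical coordinates, x = r cos(θ), y = r sin(θ), z = z, and dV = r dr dθ dz.

The integrand becomes 11z, so

    ∭_E (11z) dV = ∫_{0}^{2π} ∫_{0}^{6} ∫_{-4}^{4} (11z) · r dz dr dθ.

Inner (z): 0.
Middle (r from 0 to 6): 0.
Outer (θ): 0.

Therefore the triple integral equals 0.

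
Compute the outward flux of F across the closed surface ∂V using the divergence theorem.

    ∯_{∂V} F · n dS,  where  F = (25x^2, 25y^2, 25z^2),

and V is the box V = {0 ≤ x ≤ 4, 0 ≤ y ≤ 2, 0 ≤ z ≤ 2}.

By the divergence theorem,

    ∯_{∂V} F · n dS = ∭_V (∇ · F) dV.

Compute the divergence:
    ∇ · F = ∂F_x/∂x + ∂F_y/∂y + ∂F_z/∂z = 50x + 50y + 50z.

V is a rectangular box, so dV = dx dy dz with 0 ≤ x ≤ 4, 0 ≤ y ≤ 2, 0 ≤ z ≤ 2.

Integrate (50x + 50y + 50z) over V as an iterated integral:

    ∭_V (∇·F) dV = ∫_0^{4} ∫_0^{2} ∫_0^{2} (50x + 50y + 50z) dz dy dx.

Inner (z from 0 to 2): 100x + 100y + 100.
Middle (y from 0 to 2): 200x + 400.
Outer (x from 0 to 4): 3200.

Therefore ∯_{∂V} F · n dS = 3200.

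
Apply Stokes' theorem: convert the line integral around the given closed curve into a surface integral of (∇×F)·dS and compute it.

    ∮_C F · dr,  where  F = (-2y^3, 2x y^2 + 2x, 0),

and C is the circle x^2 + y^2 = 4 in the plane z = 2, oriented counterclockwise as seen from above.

Let S be the flat disk x^2 + y^2 ≤ 4 in the plane z = 2, with upward unit normal n̂ = ẑ. By Stokes' theorem,

    ∮_C F · dr = ∬_S (∇ × F) · n̂ dS = ∬_D (curl F)_z dA,

where D is the disk x^2 + y^2 ≤ 4.

Compute the curl of F = (-2y^3, 2x y^2 + 2x, 0):
    (∇ × F)_x = ∂F_z/∂y - ∂F_y/∂z = 0,
    (∇ × F)_y = ∂F_x/∂z - ∂F_z/∂x = 0,
    (∇ × F)_z = ∂F_y/∂x - ∂F_x/∂y = 8y^2 + 2.

On z = 2, (curl F)_z = 8y^2 + 2.

Convert to polar (x = r cos θ, y = r sin θ, dA = r dr dθ); the integrand becomes 8r^2sin(θ)^2 + 2, so

    ∬_D (curl F)_z dA = ∫_0^{2π} ∫_0^{2} (8r^2sin(θ)^2 + 2) · r dr dθ.

Inner (r from 0 to 2): 32sin(θ)^2 + 4.
Outer (θ from 0 to 2π): 40π.

Therefore ∮_C F · dr = 40π.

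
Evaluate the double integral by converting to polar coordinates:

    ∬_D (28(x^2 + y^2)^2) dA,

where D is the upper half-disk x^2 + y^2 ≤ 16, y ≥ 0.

The region D is 0 ≤ r ≤ 4, 0 ≤ θ ≤ π in polar coordinates, where x = r cos(θ), y = r sin(θ), and dA = r dr dθ.

Under the substitution, the integrand becomes 28r^4, so

    ∬_D (28(x^2 + y^2)^2) dA = ∫_{0}^{π} ∫_{0}^{4} (28r^4) · r dr dθ.

Inner integral (in r): ∫_{0}^{4} (28r^4) · r dr = 57344/3.

Outer integral (in θ): ∫_{0}^{π} (57344/3) dθ = 57344π/3.

Therefore ∬_D (28(x^2 + y^2)^2) dA = 57344π/3.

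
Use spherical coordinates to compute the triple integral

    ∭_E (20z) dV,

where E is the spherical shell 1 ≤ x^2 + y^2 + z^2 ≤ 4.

In spherical coordinates, x = ρ sin(φ) cos(θ), y = ρ sin(φ) sin(θ), z = ρ cos(φ), and dV = ρ^2 sin(φ) dρ dφ dθ.

The integrand becomes 20ρ cos(φ), so

    ∭_E (20z) dV = ∫_{0}^{2π} ∫_{0}^{π} ∫_{1}^{2} (20ρ cos(φ)) · ρ^2 sin(φ) dρ dφ dθ.

Inner (ρ): 75sin(2φ)/2.
Middle (φ): 0.
Outer (θ): 0.

Therefore the triple integral equals 0.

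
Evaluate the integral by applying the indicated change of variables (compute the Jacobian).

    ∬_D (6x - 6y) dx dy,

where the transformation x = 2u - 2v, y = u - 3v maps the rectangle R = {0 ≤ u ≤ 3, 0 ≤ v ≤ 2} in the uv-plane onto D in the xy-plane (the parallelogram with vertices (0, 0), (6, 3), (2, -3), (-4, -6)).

Compute the Jacobian determinant of (x, y) with respect to (u, v):

    ∂(x,y)/∂(u,v) = | 2  -2 | = (2)(-3) - (-2)(1) = -4.
                   | 1  -3 |

Its absolute value is |J| = 4 (the area scaling factor).

Substituting x = 2u - 2v, y = u - 3v into the integrand,

    6x - 6y → 6u + 6v,

so the integral becomes

    ∬_R (6u + 6v) · |J| du dv = ∫_0^3 ∫_0^2 (24u + 24v) dv du.

Inner (v): 48u + 48.
Outer (u): 360.

Therefore ∬_D (6x - 6y) dx dy = 360.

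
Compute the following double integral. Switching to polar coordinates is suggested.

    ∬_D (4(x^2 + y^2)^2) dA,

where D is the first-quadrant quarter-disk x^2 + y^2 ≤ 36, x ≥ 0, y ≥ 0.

The region D is 0 ≤ r ≤ 6, 0 ≤ θ ≤ π/2 in polar coordinates, where x = r cos(θ), y = r sin(θ), and dA = r dr dθ.

Under the substitution, the integrand becomes 4r^4, so

    ∬_D (4(x^2 + y^2)^2) dA = ∫_{0}^{π/2} ∫_{0}^{6} (4r^4) · r dr dθ.

Inner integral (in r): ∫_{0}^{6} (4r^4) · r dr = 31104.

Outer integral (in θ): ∫_{0}^{π/2} (31104) dθ = 15552π.

Therefore ∬_D (4(x^2 + y^2)^2) dA = 15552π.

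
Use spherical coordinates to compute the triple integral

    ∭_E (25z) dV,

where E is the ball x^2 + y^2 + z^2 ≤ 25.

In spherical coordinates, x = ρ sin(φ) cos(θ), y = ρ sin(φ) sin(θ), z = ρ cos(φ), and dV = ρ^2 sin(φ) dρ dφ dθ.

The integrand becomes 25ρ cos(φ), so

    ∭_E (25z) dV = ∫_{0}^{2π} ∫_{0}^{π} ∫_{0}^{5} (25ρ cos(φ)) · ρ^2 sin(φ) dρ dφ dθ.

Inner (ρ): 15625sin(2φ)/8.
Middle (φ): 0.
Outer (θ): 0.

Therefore the triple integral equals 0.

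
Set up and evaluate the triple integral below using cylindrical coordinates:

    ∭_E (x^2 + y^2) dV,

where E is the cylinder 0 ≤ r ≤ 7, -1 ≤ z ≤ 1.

In cylindrical coordinates, x = r cos(θ), y = r sin(θ), z = z, and dV = r dr dθ dz.

The integrand becomes r^2, so

    ∭_E (x^2 + y^2) dV = ∫_{0}^{2π} ∫_{0}^{7} ∫_{-1}^{1} (r^2) · r dz dr dθ.

Inner (z): 2r^3.
Middle (r from 0 to 7): 2401/2.
Outer (θ): 2401π.

Therefore the triple integral equals 2401π.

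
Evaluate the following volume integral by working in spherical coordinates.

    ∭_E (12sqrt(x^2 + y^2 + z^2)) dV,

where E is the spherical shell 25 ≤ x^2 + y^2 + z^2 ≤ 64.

In spherical coordinates, x = ρ sin(φ) cos(θ), y = ρ sin(φ) sin(θ), z = ρ cos(φ), and dV = ρ^2 sin(φ) dρ dφ dθ.

The integrand becomes 12ρ, so

    ∭_E (12sqrt(x^2 + y^2 + z^2)) dV = ∫_{0}^{2π} ∫_{0}^{π} ∫_{5}^{8} (12ρ) · ρ^2 sin(φ) dρ dφ dθ.

Inner (ρ): 10413sin(φ).
Middle (φ): 20826.
Outer (θ): 41652π.

Therefore the triple integral equals 41652π.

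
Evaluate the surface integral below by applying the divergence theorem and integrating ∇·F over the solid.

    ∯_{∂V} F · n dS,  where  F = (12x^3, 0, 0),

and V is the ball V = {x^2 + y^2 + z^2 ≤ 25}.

By the divergence theorem,

    ∯_{∂V} F · n dS = ∭_V (∇ · F) dV.

Compute the divergence:
    ∇ · F = ∂F_x/∂x + ∂F_y/∂y + ∂F_z/∂z = 36x^2 + 0 + 0 = 36x^2.

In spherical coordinates, x = ρ sin(φ) cos(θ), y = ρ sin(φ) sin(θ), z = ρ cos(φ), dV = ρ^2 sin(φ) dρ dφ dθ, with 0 ≤ ρ ≤ 5, 0 ≤ φ ≤ π, 0 ≤ θ ≤ 2π.

The integrand, after substitution and multiplying by the volume element, becomes (36ρ^2sin(φ)^2cos(θ)^2) · ρ^2 sin(φ), so

    ∭_V (∇·F) dV = ∫_0^{2π} ∫_0^{π} ∫_0^{5} (36ρ^2sin(φ)^2cos(θ)^2) · ρ^2 sin(φ) dρ dφ dθ.

Inner (ρ from 0 to 5): 22500sin(φ)^3cos(θ)^2.
Middle (φ from 0 to π): 30000cos(θ)^2.
Outer (θ from 0 to 2π): 30000π.

Therefore ∯_{∂V} F · n dS = 30000π.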